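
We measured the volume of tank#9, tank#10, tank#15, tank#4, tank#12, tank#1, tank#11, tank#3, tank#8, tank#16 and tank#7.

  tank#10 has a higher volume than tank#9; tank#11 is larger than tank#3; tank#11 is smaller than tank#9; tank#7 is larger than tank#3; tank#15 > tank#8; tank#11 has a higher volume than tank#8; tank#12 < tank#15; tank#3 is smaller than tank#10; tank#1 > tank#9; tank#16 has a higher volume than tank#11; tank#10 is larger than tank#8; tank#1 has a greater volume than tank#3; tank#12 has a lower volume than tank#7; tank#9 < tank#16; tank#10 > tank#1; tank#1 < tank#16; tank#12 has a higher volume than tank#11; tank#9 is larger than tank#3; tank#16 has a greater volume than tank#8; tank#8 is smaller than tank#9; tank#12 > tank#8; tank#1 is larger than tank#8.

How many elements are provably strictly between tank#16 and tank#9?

1

Chaining upward from tank#9 reaches: tank#1, tank#10.
Chaining downward from tank#16 reaches: tank#8, tank#3, tank#11, tank#1.
Strictly between tank#9 and tank#16 are those in both lists: tank#1 — 1 element.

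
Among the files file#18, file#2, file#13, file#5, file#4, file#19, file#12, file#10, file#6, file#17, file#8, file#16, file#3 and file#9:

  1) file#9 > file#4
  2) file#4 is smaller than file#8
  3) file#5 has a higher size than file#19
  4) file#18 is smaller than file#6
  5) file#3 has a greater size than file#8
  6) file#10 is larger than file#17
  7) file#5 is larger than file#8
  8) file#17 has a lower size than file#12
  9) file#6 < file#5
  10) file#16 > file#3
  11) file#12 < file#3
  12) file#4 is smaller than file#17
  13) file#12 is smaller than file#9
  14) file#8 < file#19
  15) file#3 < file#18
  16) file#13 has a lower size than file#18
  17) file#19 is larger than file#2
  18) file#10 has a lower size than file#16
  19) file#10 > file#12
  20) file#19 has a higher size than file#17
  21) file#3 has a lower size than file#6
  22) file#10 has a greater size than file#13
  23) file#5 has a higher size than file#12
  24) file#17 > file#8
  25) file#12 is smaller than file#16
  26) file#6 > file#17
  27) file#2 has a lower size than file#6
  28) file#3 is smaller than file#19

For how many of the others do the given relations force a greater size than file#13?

5

From file#13 the given relations immediately reach file#10, file#18.
From those, file#6, file#16 — 4 in total.
From those, file#5 — 5 in total.
Nothing else is reachable above file#13; 5 in all.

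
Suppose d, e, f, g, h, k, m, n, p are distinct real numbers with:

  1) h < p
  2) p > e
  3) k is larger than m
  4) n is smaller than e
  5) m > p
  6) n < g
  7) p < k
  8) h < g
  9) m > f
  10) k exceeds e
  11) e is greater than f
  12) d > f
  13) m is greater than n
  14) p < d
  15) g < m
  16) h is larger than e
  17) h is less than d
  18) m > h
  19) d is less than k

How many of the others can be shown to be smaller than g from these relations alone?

4

Directly below g: n, h.
One step further: e (3 so far).
One step further: f (4 so far).
Nothing else is reachable below g; 4 in all.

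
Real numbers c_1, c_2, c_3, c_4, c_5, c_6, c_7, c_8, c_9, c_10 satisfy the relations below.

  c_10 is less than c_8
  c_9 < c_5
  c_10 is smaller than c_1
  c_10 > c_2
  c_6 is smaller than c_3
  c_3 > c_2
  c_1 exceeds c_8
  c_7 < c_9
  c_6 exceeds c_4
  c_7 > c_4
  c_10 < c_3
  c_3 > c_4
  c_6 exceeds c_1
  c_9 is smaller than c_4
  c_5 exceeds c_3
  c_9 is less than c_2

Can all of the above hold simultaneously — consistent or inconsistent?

We have c_9 < c_4 stated directly, yet also c_4 < c_7 < c_9 by chaining the others — so c_4 < c_9. Contradiction.

inconsistent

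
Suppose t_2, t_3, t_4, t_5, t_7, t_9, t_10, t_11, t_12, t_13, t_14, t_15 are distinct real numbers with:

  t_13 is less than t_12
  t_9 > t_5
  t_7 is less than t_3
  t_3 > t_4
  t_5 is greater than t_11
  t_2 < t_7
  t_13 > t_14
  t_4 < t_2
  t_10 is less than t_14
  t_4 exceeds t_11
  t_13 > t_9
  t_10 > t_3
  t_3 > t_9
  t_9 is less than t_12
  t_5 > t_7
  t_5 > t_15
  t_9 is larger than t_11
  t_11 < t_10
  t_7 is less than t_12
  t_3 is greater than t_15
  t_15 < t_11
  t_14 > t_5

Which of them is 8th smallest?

The consecutive relations fix a unique order: t_15 < t_11 < t_4 < t_2 < t_7 < t_5 < t_9 < t_3 < t_10 < t_14 < t_13 < t_12.
The 8th smallest is t_3.

t_3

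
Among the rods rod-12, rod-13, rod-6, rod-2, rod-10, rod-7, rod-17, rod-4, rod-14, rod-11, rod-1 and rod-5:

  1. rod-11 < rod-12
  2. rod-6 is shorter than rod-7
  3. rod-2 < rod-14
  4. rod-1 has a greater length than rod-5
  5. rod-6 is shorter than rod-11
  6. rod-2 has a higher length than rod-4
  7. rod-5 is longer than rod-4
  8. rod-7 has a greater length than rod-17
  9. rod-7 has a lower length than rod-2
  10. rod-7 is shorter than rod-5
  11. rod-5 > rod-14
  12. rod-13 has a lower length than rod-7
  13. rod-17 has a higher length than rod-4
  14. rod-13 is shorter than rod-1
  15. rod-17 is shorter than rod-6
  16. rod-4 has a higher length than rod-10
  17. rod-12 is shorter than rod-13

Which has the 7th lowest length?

rod-13

Chaining the given pairs: rod-10 < rod-4 < rod-17 < rod-6 < rod-11 < rod-12 < rod-13 < rod-7 < rod-2 < rod-14 < rod-5 < rod-1.
Counting 7 from the smallest end gives rod-13.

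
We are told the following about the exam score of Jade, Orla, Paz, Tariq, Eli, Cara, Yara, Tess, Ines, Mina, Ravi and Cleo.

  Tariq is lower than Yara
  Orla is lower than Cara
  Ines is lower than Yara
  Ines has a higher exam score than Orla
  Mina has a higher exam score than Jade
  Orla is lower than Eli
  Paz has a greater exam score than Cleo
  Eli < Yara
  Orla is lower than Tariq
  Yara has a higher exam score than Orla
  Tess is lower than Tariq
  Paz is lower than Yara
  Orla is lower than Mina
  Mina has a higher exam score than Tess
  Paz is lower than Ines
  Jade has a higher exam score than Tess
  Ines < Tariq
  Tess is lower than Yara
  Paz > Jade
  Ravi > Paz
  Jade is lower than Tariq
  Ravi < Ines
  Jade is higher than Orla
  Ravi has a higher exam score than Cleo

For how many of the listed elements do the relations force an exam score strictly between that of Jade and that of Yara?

4

The relations place Jade below Yara. An element lies strictly between them when it is forced above Jade and also forced below Yara.
Above Jade: {Mina, Paz, Ravi, Ines, Tariq}. Below Yara: {Tess, Orla, Cleo, Paz, Ravi, Eli, Ines, Tariq}.
Intersection: {Paz, Ravi, Ines, Tariq} — 4.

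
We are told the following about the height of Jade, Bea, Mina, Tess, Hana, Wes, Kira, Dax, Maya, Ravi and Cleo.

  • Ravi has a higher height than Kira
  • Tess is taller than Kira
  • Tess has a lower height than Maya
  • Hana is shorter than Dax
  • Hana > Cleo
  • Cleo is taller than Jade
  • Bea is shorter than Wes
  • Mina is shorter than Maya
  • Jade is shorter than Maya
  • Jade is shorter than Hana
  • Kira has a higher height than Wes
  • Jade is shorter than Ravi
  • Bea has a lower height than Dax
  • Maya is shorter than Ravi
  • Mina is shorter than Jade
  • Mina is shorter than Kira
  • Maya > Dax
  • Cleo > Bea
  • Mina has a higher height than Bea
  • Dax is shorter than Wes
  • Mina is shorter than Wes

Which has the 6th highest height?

Dax

The consecutive relations fix a unique order: Bea < Mina < Jade < Cleo < Hana < Dax < Wes < Kira < Tess < Maya < Ravi.
The 6th largest is Dax.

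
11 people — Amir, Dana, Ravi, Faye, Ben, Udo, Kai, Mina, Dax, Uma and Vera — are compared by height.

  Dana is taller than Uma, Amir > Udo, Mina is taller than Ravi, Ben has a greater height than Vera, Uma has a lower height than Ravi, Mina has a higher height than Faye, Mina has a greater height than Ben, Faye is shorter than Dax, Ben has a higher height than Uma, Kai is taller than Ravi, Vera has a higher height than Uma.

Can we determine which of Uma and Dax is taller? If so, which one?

undetermined

Following every chain through Uma: above Uma we get Vera, Ravi, Ben, Kai, Mina, Dana.
Dax is not reached, and no chain runs the other way from Dax to Uma.
So the given relations leave the order of Uma and Dax undetermined.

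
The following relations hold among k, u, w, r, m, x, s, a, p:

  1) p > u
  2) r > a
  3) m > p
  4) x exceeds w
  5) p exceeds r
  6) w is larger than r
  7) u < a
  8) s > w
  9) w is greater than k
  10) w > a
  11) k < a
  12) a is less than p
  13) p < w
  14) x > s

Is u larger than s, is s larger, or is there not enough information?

Chaining the given relations: u < a < r < p < w < s.
So s is larger.

s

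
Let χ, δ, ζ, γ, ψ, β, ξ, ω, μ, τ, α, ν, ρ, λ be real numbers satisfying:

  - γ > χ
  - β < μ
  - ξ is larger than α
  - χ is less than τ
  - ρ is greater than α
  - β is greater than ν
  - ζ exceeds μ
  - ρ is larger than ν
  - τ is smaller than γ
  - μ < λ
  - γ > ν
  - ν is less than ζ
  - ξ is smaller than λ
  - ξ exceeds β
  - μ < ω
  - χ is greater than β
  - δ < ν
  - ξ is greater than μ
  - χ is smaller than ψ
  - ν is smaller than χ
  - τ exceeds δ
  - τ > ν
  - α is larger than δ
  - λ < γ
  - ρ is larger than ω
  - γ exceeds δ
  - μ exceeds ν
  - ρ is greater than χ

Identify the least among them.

δ

ν is not least since δ < ν; β is not least since ν < β; α is not least since δ < α; μ is not least since β < μ; χ is not least since β < χ; τ is not least since ν < τ; ψ is not least since χ < ψ; ω is not least since μ < ω; ρ is not least since ω < ρ; ξ is not least since α < ξ; ζ is not least since μ < ζ; λ is not least since μ < λ; γ is not least since χ < γ.
Only δ has nothing below it, so δ is the least.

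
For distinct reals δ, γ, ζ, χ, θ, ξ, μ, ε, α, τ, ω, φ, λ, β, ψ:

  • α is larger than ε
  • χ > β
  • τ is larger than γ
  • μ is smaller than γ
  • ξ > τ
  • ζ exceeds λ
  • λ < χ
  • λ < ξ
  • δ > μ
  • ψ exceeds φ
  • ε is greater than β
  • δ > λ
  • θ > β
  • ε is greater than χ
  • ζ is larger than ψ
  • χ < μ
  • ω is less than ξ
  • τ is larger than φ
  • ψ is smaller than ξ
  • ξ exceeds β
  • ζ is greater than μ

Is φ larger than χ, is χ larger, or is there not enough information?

undetermined

Following every chain through φ: above φ we get ψ, τ, ξ, ζ.
χ is not reached, and no chain runs the other way from χ to φ.
So the given relations leave the order of φ and χ undetermined.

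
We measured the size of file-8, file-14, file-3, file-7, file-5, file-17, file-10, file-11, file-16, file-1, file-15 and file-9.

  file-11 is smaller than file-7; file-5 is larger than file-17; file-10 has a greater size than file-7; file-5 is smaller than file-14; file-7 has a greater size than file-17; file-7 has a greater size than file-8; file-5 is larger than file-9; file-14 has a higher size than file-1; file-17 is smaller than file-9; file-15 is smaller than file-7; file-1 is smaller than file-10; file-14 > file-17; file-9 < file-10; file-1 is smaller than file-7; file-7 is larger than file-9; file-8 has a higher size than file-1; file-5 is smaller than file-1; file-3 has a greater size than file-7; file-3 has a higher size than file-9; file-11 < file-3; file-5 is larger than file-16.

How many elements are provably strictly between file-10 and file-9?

The relations place file-9 below file-10. An element lies strictly between them when it is forced above file-9 and also forced below file-10.
Above file-9: {file-5, file-1, file-8, file-7, file-3, file-14}. Below file-10: {file-16, file-17, file-5, file-15, file-11, file-1, file-8, file-7}.
Intersection: {file-5, file-1, file-8, file-7} — 4.

4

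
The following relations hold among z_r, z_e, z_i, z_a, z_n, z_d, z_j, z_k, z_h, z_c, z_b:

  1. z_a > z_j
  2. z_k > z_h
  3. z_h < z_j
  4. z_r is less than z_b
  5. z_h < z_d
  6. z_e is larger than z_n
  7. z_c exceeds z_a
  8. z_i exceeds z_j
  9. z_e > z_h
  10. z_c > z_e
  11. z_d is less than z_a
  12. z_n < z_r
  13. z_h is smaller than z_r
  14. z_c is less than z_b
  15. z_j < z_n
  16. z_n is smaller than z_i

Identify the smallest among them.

Chaining upward from z_h: directly above it, z_d, z_k, z_j, z_e, z_r; then z_n, z_i, z_a, z_c, z_b.
That covers every other element, and nothing is given below z_h, so z_h is the smallest.

z_h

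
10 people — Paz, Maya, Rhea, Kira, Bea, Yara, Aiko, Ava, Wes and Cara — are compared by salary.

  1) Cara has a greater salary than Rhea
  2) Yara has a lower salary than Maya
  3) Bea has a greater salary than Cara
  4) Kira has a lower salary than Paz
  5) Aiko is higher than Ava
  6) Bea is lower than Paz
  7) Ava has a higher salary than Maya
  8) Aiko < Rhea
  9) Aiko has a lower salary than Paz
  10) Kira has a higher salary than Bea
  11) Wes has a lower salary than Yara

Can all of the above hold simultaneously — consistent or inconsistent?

consistent

The single ordering Wes < Yara < Maya < Ava < Aiko < Rhea < Cara < Bea < Kira < Paz satisfies every listed relation, so no contradiction arises.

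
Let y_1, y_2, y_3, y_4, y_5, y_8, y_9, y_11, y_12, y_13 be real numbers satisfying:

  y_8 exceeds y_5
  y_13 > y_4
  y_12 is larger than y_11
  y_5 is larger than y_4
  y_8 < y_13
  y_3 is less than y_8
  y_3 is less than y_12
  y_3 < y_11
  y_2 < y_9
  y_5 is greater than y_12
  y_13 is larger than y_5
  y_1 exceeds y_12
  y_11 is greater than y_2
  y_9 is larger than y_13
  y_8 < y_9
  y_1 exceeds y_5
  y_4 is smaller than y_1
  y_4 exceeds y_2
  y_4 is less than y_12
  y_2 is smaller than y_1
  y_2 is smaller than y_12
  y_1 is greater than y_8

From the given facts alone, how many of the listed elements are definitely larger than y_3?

7

From y_3 the given relations immediately reach y_11, y_12, y_8.
From those, y_5, y_13, y_9, y_1 — 7 in total.
No other element is forced above y_3 by the given relations, so the count is 7.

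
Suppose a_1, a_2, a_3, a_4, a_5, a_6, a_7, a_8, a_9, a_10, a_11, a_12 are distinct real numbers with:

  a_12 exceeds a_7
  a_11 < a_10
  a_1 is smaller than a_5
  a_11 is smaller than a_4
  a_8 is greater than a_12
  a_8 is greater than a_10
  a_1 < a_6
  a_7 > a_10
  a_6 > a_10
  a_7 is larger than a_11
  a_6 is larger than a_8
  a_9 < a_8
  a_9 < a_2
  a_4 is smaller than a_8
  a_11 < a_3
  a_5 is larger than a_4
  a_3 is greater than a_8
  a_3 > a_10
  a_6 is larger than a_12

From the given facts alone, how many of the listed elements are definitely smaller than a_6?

8

From a_6 the given relations immediately reach a_10, a_1, a_12, a_8.
From those, a_11, a_9, a_4, a_7 — 8 in total.
No other element is forced below a_6 by the given relations, so the count is 8.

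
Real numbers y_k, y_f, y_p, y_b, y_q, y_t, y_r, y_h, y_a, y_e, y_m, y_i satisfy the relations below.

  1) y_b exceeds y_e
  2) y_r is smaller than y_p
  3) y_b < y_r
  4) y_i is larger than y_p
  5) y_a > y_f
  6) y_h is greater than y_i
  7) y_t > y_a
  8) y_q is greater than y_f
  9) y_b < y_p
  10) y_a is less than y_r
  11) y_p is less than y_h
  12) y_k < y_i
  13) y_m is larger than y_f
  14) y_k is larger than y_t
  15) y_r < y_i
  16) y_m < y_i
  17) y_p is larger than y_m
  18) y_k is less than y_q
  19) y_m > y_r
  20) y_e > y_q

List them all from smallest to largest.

y_f < y_a < y_t < y_k < y_q < y_e < y_b < y_r < y_m < y_p < y_i < y_h

Each adjacent pair is fixed by a given relation: y_f < y_a; y_a < y_t; y_t < y_k; y_k < y_q; y_q < y_e; y_e < y_b; y_b < y_r; y_r < y_m; y_m < y_p; y_p < y_i; y_i < y_h. Chaining them end to end gives the full order.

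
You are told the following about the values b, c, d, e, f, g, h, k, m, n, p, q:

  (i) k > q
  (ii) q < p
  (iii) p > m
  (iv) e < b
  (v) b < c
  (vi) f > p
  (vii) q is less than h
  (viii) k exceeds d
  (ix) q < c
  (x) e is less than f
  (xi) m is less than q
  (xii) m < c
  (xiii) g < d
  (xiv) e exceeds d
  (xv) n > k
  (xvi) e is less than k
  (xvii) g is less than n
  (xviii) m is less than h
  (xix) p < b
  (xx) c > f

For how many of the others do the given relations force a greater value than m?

The elements the relations force above m are q, h, p, b, f, k, c, n — no chain reaches any other.
That is 8.

8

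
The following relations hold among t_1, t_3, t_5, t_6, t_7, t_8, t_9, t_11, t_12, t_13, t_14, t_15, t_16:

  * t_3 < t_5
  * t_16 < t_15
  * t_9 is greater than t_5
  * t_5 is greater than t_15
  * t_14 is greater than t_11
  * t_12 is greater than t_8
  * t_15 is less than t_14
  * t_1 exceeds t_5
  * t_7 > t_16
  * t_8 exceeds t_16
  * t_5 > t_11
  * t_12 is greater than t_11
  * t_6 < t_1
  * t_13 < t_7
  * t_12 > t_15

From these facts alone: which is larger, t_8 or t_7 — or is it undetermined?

Following every chain through t_8: above t_8 we get t_12; below t_8 we get t_16.
t_7 is not reached, and no chain runs the other way from t_7 to t_8.
So the given relations leave the order of t_8 and t_7 undetermined.

undetermined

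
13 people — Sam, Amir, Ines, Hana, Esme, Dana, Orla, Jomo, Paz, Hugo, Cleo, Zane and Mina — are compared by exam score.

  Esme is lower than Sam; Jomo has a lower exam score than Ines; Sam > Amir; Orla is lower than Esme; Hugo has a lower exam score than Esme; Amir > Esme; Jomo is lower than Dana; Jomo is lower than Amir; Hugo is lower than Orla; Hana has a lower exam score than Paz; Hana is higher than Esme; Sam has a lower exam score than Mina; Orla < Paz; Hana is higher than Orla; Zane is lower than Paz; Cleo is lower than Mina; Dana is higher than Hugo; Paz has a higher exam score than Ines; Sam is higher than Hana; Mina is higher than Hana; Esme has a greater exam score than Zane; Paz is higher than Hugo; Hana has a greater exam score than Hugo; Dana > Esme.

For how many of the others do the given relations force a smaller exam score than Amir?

5

Directly below Amir: Esme, Jomo.
One step further: Hugo, Zane, Orla (5 so far).
Nothing else is reachable below Amir; 5 in all.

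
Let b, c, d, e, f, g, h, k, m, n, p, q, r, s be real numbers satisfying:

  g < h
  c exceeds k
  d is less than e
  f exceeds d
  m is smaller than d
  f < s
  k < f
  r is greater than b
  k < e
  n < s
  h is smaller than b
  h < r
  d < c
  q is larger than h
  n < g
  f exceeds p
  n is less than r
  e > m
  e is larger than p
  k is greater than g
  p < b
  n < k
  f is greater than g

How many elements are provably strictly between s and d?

1

Chaining upward from d reaches: f, c, e.
Chaining downward from s reaches: n, p, m, g, k, f.
Strictly between d and s are those in both lists: f — 1 element.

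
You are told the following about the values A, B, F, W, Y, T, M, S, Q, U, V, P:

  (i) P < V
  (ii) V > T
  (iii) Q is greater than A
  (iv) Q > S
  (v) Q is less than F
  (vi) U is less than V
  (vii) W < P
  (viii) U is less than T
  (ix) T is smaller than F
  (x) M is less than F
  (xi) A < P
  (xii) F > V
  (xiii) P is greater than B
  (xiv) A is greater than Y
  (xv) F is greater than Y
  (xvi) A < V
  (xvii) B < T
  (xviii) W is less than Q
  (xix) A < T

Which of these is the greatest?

S is not greatest since S < Q; U is not greatest since U < T; Y is not greatest since Y < A; B is not greatest since B < T; W is not greatest since W < P; A is not greatest since A < Q; P is not greatest since P < V; Q is not greatest since Q < F; M is not greatest since M < F; T is not greatest since T < F; V is not greatest since V < F.
Only F has nothing above it, so F is the greatest.

F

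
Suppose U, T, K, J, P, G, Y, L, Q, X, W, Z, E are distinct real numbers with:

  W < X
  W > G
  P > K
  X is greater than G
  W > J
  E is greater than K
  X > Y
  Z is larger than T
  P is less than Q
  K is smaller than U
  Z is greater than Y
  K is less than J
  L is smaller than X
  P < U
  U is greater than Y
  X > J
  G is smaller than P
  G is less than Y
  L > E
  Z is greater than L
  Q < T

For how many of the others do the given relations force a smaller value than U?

4

From U the given relations immediately reach K, P, Y.
From those, G — 4 in total.
Nothing else is reachable below U; 4 in all.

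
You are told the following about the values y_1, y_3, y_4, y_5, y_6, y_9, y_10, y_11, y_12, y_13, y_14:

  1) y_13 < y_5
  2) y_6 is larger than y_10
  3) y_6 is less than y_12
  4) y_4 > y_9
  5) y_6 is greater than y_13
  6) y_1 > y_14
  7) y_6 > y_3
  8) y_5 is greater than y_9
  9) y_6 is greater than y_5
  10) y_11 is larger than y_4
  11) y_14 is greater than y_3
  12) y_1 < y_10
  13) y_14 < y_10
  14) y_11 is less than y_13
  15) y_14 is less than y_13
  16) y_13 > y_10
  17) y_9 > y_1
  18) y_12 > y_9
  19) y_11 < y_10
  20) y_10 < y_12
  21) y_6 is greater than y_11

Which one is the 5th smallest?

y_4

Piecing the relations together gives one ordering: y_3 < y_14 < y_1 < y_9 < y_4 < y_11 < y_10 < y_13 < y_5 < y_6 < y_12.
The 5th smallest is y_4.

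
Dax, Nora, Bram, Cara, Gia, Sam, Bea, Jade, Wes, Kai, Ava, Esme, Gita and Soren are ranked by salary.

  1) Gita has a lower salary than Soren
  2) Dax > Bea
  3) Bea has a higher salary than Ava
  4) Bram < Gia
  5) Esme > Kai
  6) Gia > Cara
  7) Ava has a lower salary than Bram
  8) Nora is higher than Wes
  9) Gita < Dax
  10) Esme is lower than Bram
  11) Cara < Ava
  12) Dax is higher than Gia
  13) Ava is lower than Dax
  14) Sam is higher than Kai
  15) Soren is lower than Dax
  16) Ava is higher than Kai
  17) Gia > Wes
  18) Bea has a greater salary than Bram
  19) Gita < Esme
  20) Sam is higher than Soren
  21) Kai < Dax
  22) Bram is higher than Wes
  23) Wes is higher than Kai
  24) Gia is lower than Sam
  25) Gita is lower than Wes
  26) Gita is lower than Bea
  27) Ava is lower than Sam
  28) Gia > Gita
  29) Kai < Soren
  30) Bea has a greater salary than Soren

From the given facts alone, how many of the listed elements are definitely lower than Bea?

8

Directly below Bea: Gita, Soren, Ava, Bram.
One step further: Kai, Cara, Esme, Wes (8 so far).
Nothing else is reachable below Bea; 8 in all.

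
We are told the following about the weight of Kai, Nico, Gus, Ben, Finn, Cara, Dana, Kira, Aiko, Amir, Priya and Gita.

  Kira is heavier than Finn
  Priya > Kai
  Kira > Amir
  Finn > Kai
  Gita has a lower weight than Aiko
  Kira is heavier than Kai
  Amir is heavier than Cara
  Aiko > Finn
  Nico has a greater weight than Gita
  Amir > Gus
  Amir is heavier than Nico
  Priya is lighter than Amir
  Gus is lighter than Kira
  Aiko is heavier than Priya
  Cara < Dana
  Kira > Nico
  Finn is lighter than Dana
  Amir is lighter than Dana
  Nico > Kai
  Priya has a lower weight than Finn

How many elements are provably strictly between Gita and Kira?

2

The relations place Gita below Kira. An element lies strictly between them when it is forced above Gita and also forced below Kira.
Above Gita: {Nico, Amir, Aiko, Dana}. Below Kira: {Gus, Kai, Cara, Priya, Nico, Amir, Finn}.
Intersection: {Nico, Amir} — 2.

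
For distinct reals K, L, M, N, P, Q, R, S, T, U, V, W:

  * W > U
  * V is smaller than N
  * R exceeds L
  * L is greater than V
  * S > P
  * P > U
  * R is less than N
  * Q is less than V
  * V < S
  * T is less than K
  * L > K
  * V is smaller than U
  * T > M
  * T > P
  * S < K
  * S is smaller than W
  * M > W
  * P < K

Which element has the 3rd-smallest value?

U

Chaining the given pairs: Q < V < U < P < S < W < M < T < K < L < R < N.
Counting 3 from the smallest end gives U.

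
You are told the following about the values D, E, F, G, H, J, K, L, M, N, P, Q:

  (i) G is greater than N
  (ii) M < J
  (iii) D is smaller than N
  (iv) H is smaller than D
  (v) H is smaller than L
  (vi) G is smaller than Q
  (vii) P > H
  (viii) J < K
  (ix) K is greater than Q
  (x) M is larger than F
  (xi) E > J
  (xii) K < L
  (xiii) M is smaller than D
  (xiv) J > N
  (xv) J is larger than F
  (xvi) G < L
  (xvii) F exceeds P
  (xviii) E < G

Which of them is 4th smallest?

M

Chaining the given pairs: H < P < F < M < D < N < J < E < G < Q < K < L.
The 4th smallest is M.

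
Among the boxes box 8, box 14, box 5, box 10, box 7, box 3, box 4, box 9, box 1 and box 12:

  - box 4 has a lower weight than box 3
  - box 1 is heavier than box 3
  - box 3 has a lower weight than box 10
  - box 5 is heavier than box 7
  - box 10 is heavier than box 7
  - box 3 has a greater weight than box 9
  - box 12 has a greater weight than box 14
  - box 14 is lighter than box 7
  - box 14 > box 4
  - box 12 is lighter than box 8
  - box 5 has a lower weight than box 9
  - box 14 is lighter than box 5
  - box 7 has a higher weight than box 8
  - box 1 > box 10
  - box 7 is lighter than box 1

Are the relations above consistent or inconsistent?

The single ordering box 4 < box 14 < box 12 < box 8 < box 7 < box 5 < box 9 < box 3 < box 10 < box 1 satisfies every listed relation, so no contradiction arises.

consistent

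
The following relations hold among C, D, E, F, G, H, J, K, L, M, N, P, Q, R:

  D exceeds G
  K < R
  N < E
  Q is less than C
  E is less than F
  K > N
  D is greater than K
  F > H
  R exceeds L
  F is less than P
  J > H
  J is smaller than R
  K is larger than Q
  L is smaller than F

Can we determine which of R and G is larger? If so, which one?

undetermined

Following every chain through G: above G we get D.
R is not reached, and no chain runs the other way from R to G.
So the given relations leave the order of G and R undetermined.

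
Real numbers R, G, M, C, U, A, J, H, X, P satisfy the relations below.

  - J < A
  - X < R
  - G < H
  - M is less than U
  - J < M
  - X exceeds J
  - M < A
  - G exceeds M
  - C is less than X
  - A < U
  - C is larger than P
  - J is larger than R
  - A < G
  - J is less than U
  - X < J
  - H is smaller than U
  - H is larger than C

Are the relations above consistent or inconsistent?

Chaining the given relations yields X < R < J, so X < J. But one relation states J < X. These cannot both hold.

inconsistent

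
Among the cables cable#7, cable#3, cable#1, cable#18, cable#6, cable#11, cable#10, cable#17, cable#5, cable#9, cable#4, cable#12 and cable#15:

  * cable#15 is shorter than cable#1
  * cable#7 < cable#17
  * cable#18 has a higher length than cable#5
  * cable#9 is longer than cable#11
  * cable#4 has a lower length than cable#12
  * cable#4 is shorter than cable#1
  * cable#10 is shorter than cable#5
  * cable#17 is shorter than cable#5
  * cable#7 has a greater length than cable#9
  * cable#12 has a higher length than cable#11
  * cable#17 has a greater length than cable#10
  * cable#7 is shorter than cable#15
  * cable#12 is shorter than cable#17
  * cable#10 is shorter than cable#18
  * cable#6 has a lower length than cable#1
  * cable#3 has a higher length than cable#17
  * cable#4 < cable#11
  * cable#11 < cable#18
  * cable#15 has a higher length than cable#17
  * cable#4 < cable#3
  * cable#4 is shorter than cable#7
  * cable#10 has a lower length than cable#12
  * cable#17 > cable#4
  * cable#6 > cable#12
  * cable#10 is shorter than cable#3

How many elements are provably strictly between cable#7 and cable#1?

2

Chaining upward from cable#7 reaches: cable#17, cable#5, cable#18, cable#15, cable#3.
Chaining downward from cable#1 reaches: cable#10, cable#4, cable#11, cable#9, cable#12, cable#17, cable#6, cable#15.
Strictly between cable#7 and cable#1 are those in both lists: cable#17, cable#15 — 2 elements.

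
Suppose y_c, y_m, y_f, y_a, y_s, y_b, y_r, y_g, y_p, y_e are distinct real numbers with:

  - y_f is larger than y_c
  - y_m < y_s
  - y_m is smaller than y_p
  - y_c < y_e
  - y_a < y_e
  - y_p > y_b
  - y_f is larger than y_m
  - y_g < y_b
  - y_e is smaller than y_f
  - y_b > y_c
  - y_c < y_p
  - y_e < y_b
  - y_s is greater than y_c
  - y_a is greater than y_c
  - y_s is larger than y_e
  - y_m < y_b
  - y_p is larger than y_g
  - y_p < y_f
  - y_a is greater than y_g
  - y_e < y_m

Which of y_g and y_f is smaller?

y_g

y_g < y_a and y_a < y_e give y_g < y_e.
With y_e < y_m: y_g < y_a < y_e < y_m.
Then y_m < y_b extends the chain to y_b.
With y_b < y_p: y_g < y_a < y_e < y_m < y_b < y_p.
With y_p < y_f: y_g < y_a < y_e < y_m < y_b < y_p < y_f.
So y_g < y_f; y_g is the smaller of the two.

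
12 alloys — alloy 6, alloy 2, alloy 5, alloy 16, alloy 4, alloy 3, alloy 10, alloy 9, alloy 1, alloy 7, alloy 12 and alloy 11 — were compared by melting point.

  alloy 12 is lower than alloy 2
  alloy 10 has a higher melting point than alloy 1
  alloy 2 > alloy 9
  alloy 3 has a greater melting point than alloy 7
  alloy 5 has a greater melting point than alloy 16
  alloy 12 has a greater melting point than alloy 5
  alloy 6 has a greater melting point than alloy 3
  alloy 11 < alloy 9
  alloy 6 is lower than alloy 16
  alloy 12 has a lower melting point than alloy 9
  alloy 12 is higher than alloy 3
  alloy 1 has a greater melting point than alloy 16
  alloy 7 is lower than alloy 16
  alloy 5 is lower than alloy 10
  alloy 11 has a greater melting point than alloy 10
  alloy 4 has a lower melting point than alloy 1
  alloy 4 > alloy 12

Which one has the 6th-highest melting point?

alloy 4

Piecing the relations together gives one ordering: alloy 7 < alloy 3 < alloy 6 < alloy 16 < alloy 5 < alloy 12 < alloy 4 < alloy 1 < alloy 10 < alloy 11 < alloy 9 < alloy 2.
Counting 6 from the largest end gives alloy 4.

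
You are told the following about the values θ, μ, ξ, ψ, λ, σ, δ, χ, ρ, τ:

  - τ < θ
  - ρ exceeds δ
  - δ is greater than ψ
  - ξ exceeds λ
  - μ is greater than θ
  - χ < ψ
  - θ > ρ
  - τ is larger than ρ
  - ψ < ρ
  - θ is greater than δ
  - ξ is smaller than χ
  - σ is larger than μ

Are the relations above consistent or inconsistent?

consistent

Every relation is compatible with λ < ξ < χ < ψ < δ < ρ < τ < θ < μ < σ; the set is consistent.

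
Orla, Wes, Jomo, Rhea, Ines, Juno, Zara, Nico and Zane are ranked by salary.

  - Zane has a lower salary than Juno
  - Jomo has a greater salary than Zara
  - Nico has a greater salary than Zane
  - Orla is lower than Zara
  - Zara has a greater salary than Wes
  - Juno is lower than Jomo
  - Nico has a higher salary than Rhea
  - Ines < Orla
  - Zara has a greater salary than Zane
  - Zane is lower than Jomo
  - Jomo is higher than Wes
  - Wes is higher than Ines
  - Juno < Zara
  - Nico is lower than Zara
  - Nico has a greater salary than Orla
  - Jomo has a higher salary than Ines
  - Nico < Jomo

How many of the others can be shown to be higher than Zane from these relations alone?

From Zane the given relations immediately reach Juno, Nico, Zara, Jomo.
Nothing else is reachable above Zane; 4 in all.

4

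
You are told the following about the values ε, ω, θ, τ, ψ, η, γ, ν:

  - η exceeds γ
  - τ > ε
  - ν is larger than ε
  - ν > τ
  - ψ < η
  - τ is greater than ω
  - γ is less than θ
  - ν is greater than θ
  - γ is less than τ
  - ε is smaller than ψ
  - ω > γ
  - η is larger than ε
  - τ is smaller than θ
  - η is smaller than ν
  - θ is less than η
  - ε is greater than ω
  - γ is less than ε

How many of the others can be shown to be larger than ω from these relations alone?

The elements the relations force above ω are ε, τ, θ, ψ, η, ν — no chain reaches any other.
That is 6.

6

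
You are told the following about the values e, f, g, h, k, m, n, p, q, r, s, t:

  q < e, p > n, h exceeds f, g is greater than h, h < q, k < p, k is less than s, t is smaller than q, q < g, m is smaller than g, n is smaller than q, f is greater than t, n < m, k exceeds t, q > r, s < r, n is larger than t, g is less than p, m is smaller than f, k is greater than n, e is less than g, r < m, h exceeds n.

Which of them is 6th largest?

f

The consecutive relations fix a unique order: t < n < k < s < r < m < f < h < q < e < g < p.
Counting 6 from the largest end gives f.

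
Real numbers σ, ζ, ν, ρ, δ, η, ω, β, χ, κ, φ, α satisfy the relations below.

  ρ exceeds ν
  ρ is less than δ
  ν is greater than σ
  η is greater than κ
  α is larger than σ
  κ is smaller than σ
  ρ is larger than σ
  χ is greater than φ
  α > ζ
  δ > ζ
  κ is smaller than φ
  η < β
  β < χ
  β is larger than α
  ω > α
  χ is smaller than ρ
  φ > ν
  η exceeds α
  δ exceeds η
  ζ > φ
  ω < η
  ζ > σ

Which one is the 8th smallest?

Chaining the given pairs: κ < σ < ν < φ < ζ < α < ω < η < β < χ < ρ < δ.
Counting 8 from the smallest end gives η.

η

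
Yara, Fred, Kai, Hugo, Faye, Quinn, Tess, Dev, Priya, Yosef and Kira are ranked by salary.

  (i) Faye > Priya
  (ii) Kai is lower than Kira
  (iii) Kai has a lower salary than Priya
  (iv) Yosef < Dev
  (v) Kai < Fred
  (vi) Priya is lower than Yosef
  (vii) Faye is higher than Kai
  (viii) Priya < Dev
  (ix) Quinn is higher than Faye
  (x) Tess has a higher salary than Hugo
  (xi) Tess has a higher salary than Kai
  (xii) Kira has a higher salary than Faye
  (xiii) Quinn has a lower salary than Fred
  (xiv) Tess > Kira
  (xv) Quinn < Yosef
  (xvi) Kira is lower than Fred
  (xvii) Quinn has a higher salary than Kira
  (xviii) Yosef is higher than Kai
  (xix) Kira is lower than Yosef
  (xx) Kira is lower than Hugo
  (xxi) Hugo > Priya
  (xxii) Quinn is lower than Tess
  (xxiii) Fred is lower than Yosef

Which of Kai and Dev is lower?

Chaining the given relations: Kai < Priya < Faye < Kira < Quinn < Fred < Yosef < Dev.
So Kai < Dev; Kai is the lower of the two.

Kai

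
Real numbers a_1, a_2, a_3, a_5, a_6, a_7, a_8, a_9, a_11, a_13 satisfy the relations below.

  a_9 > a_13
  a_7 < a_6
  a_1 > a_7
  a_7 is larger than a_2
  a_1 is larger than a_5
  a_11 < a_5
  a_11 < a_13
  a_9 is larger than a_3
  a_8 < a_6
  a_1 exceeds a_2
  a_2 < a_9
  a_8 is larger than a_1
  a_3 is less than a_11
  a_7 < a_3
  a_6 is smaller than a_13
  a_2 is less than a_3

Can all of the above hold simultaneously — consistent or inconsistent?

The single ordering a_2 < a_7 < a_3 < a_11 < a_5 < a_1 < a_8 < a_6 < a_13 < a_9 satisfies every listed relation, so no contradiction arises.

consistent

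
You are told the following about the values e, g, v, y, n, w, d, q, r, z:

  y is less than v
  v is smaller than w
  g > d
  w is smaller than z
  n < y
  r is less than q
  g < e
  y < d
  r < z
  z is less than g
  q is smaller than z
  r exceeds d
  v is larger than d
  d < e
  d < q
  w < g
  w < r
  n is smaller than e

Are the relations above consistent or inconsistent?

consistent

Every relation is compatible with n < y < d < v < w < r < q < z < g < e; the set is consistent.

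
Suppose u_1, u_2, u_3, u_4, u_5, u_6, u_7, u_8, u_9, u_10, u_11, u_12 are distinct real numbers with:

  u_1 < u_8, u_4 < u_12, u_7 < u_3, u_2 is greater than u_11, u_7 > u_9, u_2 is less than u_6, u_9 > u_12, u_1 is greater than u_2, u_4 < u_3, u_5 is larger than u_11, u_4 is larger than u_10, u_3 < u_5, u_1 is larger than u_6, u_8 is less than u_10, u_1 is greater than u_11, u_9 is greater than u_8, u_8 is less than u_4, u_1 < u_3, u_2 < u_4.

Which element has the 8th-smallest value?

The consecutive relations fix a unique order: u_11 < u_2 < u_6 < u_1 < u_8 < u_10 < u_4 < u_12 < u_9 < u_7 < u_3 < u_5.
The 8th smallest is u_12.

u_12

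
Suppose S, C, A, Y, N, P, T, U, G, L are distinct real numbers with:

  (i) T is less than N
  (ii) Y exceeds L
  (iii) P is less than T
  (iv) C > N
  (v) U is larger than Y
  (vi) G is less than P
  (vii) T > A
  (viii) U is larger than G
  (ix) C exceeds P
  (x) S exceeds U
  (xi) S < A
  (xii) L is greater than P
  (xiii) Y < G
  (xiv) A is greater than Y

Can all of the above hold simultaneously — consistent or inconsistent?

inconsistent

Chaining the given relations yields P < L < Y < G, so P < G. But one relation states G < P. These cannot both hold.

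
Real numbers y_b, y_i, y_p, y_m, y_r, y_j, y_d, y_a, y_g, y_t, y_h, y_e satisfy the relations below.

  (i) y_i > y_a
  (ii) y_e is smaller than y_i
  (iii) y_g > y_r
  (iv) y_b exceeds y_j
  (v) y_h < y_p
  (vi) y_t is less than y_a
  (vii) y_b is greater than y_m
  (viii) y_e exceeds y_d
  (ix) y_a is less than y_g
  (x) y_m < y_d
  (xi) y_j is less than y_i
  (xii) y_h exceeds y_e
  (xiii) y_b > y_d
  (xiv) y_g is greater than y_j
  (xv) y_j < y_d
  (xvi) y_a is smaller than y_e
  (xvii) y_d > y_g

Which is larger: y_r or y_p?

y_p

Following the relations from y_r: y_r < y_g < y_d < y_e < y_h < y_p.
So y_r < y_p; y_p is the larger of the two.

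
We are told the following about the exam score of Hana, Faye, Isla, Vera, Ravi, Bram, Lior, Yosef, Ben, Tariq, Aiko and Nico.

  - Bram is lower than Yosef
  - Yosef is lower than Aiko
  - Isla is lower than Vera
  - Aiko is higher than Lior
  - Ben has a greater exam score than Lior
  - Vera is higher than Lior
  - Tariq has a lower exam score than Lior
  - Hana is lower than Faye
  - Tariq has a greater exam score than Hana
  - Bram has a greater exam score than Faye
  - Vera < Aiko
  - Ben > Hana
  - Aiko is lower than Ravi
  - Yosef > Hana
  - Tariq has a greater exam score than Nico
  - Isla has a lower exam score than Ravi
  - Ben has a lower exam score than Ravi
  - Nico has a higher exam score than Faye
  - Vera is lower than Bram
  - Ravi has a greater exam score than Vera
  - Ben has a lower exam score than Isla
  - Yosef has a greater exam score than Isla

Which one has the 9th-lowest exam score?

Piecing the relations together gives one ordering: Hana < Faye < Nico < Tariq < Lior < Ben < Isla < Vera < Bram < Yosef < Aiko < Ravi.
Counting 9 from the smallest end gives Bram.

Bram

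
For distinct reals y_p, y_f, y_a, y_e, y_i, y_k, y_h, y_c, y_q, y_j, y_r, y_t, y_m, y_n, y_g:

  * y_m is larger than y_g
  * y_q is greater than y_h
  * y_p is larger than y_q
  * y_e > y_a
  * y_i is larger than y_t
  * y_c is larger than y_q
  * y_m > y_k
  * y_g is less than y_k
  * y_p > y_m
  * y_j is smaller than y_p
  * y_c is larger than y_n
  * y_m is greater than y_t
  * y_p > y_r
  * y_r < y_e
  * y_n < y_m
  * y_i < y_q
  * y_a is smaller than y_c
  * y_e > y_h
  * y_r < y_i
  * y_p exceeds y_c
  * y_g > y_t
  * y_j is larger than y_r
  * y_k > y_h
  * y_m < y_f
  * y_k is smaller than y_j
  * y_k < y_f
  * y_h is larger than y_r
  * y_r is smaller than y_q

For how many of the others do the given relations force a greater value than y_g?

5

From y_g the given relations immediately reach y_k, y_m.
From those, y_j, y_f, y_p — 5 in total.
No other element is forced above y_g by the given relations, so the count is 5.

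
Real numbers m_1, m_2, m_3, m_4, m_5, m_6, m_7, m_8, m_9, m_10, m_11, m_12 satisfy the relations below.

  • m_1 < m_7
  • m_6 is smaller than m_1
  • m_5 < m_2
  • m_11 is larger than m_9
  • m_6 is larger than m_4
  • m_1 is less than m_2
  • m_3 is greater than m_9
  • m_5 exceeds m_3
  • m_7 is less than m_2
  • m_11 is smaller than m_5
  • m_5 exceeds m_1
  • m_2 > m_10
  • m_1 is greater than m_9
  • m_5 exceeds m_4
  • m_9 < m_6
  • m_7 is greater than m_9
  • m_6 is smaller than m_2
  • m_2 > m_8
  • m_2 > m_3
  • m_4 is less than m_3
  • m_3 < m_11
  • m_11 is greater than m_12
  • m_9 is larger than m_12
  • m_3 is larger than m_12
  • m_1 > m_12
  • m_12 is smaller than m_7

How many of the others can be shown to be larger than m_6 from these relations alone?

4

Directly above m_6: m_1, m_2.
One step further: m_5, m_7 (4 so far).
No other element is forced above m_6 by the given relations, so the count is 4.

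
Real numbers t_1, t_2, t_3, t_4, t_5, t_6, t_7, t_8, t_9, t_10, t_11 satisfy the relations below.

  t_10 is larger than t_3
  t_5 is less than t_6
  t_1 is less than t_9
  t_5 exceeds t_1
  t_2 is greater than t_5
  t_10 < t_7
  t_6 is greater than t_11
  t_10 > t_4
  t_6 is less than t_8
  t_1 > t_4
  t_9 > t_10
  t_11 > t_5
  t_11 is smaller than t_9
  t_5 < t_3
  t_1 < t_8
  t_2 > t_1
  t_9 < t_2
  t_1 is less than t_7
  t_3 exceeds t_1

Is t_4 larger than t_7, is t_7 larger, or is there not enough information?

t_4 < t_1 < t_5 < t_3 < t_10 < t_7, by transitivity through t_1, t_5, t_3, t_10.
So t_7 is larger.

t_7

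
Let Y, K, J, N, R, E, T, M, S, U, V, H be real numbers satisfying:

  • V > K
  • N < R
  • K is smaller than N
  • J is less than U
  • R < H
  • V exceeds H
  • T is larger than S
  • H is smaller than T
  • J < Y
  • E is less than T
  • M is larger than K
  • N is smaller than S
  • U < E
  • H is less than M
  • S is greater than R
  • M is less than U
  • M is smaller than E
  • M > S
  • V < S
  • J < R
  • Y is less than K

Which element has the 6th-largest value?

V

Piecing the relations together gives one ordering: J < Y < K < N < R < H < V < S < M < U < E < T.
The 6th largest is V.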